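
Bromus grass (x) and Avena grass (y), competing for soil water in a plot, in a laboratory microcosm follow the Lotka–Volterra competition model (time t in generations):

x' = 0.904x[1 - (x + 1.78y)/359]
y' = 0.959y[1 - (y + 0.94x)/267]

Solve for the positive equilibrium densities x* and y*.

x* ≈ 173, y* ≈ 105

Setting both brackets to zero gives the nullclines x + 1.78y = 359 and 0.94x + y = 267.
Substituting y = 267 - 0.94x into the first: x(1 - 1.78·0.94) = 359 - 1.78·267.
So x* = -116/-0.673 = 173, and then y* = 267 - 0.94·173 = 105.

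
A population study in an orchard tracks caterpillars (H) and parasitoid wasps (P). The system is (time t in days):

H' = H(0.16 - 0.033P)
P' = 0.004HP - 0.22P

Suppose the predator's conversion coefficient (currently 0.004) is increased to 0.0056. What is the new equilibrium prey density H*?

H* ≈ 39.3

At the interior fixed point, setting dP/dt = 0 with P > 0 fixes H* = (predator death rate)/(HP coefficient) — independent of the other coefficients.
With the change, H* = 0.22/0.0056 = 39.3; it falls from 55.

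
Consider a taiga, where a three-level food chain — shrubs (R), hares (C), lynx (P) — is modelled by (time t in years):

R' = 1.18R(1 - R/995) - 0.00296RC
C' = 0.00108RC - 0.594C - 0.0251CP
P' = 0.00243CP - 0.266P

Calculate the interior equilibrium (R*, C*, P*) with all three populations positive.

From dP/dt = 0: 0.00243C* = 0.266, so C* = 109.
From dR/dt = 0: 1.18(1 - R*/995) = 0.00296·109, giving R* = 995·(1 - 0.275) = 722.
From dC/dt = 0: 0.00108·722 - 0.594 = 0.0251P*, so P* = 0.186/0.0251 = 7.39.

R* ≈ 722, C* ≈ 109, P* ≈ 7.39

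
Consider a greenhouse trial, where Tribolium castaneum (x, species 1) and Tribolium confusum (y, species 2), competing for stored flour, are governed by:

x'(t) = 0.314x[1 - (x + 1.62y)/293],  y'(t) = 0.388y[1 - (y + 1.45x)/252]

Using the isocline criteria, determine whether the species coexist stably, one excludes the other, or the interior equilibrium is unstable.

unstable coexistence (outcome depends on initial conditions)

Compare the nullcline intercepts: K1/α12 = 293/1.62 = 181 < K2 = 252; K2/α21 = 252/1.45 = 174 < K1 = 293.
Since both are reversed, neither can invade when rare; the interior point is a saddle.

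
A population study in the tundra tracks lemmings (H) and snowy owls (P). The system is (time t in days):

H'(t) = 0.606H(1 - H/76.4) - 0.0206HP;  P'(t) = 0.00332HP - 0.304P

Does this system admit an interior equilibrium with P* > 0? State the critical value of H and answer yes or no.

Threshold H = 91.6; K < 91.6, so no, the predator goes extinct.

The predator equation gives dP/dt > 0 only when H > 0.304/0.00332 = 91.6.
Without the predator, H → K = 76.4. Since 76.4 < 91.6, the predator cannot invade.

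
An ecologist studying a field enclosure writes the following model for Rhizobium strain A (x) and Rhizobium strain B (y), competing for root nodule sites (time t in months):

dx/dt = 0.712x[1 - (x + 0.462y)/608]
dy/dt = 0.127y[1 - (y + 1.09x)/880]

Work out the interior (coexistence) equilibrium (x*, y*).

x* ≈ 406, y* ≈ 438

Setting both brackets to zero gives the nullclines x + 0.462y = 608 and 1.09x + y = 880.
Substituting y = 880 - 1.09x into the first: x(1 - 0.462·1.09) = 608 - 0.462·880.
So x* = 201/0.496 = 406, and then y* = 880 - 1.09·406 = 438.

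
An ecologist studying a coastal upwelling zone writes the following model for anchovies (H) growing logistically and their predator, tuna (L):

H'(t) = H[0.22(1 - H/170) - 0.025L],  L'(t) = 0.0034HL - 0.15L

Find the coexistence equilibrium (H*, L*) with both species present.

H* ≈ 44.1, L* ≈ 6.52

From dL/dt = 0 with L > 0: 0.0034H* = 0.15, so H* = 44.1.
Substitute into dH/dt = 0: 0.22(1 - 44.1/170) = 0.025L*.
The bracket is 0.74, giving L* = 0.163/0.025 = 6.52.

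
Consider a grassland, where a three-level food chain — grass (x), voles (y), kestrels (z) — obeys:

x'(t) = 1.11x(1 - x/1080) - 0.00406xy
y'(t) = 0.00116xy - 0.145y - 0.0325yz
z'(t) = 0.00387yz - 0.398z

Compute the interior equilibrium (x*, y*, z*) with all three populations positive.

x* ≈ 674, y* ≈ 103, z* ≈ 19.6

From dz/dt = 0: 0.00387y* = 0.398, so y* = 103.
From dx/dt = 0: 1.11(1 - x*/1080) = 0.00406·103, giving x* = 1080·(1 - 0.376) = 674.
From dy/dt = 0: 0.00116·674 - 0.145 = 0.0325z*, so z* = 0.637/0.0325 = 19.6.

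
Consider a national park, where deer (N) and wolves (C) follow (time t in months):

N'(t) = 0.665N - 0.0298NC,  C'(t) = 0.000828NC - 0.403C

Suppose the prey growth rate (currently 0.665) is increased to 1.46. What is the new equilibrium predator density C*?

C* ≈ 49

At the interior fixed point, setting dN/dt = 0 with N > 0 fixes C* = (prey growth rate)/(NC coefficient) — independent of the other coefficients.
With the change, C* = 1.46/0.0298 = 49; it rises from 22.3.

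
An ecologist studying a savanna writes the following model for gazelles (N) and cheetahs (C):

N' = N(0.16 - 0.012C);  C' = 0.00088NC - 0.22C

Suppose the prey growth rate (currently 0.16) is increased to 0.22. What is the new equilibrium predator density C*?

C* ≈ 18.3

At the interior fixed point, setting dN/dt = 0 with N > 0 fixes C* = (prey growth rate)/(NC coefficient) — independent of the other coefficients.
With the change, C* = 0.22/0.012 = 18.3; it rises from 13.3.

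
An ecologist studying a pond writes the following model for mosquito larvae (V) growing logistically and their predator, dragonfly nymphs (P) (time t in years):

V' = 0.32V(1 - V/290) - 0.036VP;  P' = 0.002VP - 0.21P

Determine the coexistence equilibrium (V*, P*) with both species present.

V* ≈ 105, P* ≈ 5.67

From dP/dt = 0 with P > 0: 0.002V* = 0.21, so V* = 105.
Substitute into dV/dt = 0: 0.32(1 - 105/290) = 0.036P*.
The bracket is 0.638, giving P* = 0.204/0.036 = 5.67.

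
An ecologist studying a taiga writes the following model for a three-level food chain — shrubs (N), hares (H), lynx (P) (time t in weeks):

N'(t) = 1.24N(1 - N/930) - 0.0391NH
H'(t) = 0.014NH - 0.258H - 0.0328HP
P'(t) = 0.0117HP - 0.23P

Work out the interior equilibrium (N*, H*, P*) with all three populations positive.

N* ≈ 354, H* ≈ 19.7, P* ≈ 143

From dP/dt = 0: 0.0117H* = 0.23, so H* = 19.7.
From dN/dt = 0: 1.24(1 - N*/930) = 0.0391·19.7, giving N* = 930·(1 - 0.62) = 354.
From dH/dt = 0: 0.014·354 - 0.258 = 0.0328P*, so P* = 4.69/0.0328 = 143.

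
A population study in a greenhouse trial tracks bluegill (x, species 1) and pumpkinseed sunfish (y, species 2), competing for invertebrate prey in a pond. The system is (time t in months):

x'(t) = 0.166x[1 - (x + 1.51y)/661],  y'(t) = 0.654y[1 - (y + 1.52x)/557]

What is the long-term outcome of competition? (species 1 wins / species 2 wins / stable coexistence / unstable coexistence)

Compare the nullcline intercepts: K1/α12 = 661/1.51 = 438 < K2 = 557; K2/α21 = 557/1.52 = 366 < K1 = 661.
Since both are reversed, neither can invade when rare; the interior point is a saddle.

unstable coexistence (outcome depends on initial conditions)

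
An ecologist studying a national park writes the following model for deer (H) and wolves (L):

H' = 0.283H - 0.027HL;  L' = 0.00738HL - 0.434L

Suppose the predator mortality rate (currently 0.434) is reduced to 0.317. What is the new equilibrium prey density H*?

H* ≈ 43

At the interior fixed point, setting dL/dt = 0 with L > 0 fixes H* = (predator death rate)/(HL coefficient) — independent of the other coefficients.
With the change, H* = 0.317/0.00738 = 43; it falls from 58.8.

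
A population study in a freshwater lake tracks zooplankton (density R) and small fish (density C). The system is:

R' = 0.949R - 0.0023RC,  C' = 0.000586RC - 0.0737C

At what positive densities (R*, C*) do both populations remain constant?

R* ≈ 126, C* ≈ 413

Set dC/dt = 0 with C > 0: 0.000586R - 0.0737 = 0, so R* = 0.0737/0.000586 = 126.
Set dR/dt = 0 with R > 0: 0.949 - 0.0023C = 0, so C* = 0.949/0.0023 = 413.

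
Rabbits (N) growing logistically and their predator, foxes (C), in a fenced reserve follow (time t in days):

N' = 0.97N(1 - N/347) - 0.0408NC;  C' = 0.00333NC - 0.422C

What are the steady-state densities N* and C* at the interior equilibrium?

From dC/dt = 0 with C > 0: 0.00333N* = 0.422, so N* = 127.
Substitute into dN/dt = 0: 0.97(1 - 127/347) = 0.0408C*.
The bracket is 0.635, giving C* = 0.616/0.0408 = 15.1.

N* ≈ 127, C* ≈ 15.1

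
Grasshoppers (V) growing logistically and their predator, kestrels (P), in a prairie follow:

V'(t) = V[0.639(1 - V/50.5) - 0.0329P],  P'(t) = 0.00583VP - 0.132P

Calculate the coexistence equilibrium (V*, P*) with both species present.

V* ≈ 22.6, P* ≈ 10.7

From dP/dt = 0 with P > 0: 0.00583V* = 0.132, so V* = 22.6.
Substitute into dV/dt = 0: 0.639(1 - 22.6/50.5) = 0.0329P*.
The bracket is 0.552, giving P* = 0.353/0.0329 = 10.7.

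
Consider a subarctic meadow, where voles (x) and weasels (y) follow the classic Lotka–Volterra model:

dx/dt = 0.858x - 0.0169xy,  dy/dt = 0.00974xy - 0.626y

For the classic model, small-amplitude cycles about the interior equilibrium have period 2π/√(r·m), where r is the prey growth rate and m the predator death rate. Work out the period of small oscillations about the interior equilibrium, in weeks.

Here r = 0.858 and m = 0.626, so r·m = 0.537.
ω = √0.537 = 0.733 per week, hence T = 2π/ω ≈ 8.57 weeks.

T ≈ 8.57 weeks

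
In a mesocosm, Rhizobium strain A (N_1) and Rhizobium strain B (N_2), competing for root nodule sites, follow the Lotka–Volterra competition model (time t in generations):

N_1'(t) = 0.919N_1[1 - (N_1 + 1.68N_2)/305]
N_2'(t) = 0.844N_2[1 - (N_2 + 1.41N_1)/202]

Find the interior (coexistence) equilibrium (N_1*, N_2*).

N_1* ≈ 25.1, N_2* ≈ 167

Setting both brackets to zero gives the nullclines N_1 + 1.68N_2 = 305 and 1.41N_1 + N_2 = 202.
Substituting N_2 = 202 - 1.41N_1 into the first: N_1(1 - 1.68·1.41) = 305 - 1.68·202.
So N_1* = -34.4/-1.37 = 25.1, and then N_2* = 202 - 1.41·25.1 = 167.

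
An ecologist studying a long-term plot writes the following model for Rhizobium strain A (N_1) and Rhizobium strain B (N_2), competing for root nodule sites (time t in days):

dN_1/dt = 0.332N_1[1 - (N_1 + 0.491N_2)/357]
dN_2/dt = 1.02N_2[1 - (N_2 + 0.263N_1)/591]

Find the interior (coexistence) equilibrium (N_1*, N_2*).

N_1* ≈ 76.7, N_2* ≈ 571

Setting both brackets to zero gives the nullclines N_1 + 0.491N_2 = 357 and 0.263N_1 + N_2 = 591.
Substituting N_2 = 591 - 0.263N_1 into the first: N_1(1 - 0.491·0.263) = 357 - 0.491·591.
So N_1* = 66.8/0.871 = 76.7, and then N_2* = 591 - 0.263·76.7 = 571.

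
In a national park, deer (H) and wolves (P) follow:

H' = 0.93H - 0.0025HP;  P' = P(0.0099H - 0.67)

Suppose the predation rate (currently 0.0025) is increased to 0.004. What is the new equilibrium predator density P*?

P* ≈ 232

At the interior fixed point, setting dH/dt = 0 with H > 0 fixes P* = (prey growth rate)/(HP coefficient) — independent of the other coefficients.
With the change, P* = 0.93/0.004 = 232; it falls from 372.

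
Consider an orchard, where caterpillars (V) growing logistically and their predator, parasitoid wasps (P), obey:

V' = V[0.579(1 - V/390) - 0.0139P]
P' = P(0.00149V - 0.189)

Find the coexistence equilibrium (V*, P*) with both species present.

From dP/dt = 0 with P > 0: 0.00149V* = 0.189, so V* = 127.
Substitute into dV/dt = 0: 0.579(1 - 127/390) = 0.0139P*.
The bracket is 0.675, giving P* = 0.391/0.0139 = 28.1.

V* ≈ 127, P* ≈ 28.1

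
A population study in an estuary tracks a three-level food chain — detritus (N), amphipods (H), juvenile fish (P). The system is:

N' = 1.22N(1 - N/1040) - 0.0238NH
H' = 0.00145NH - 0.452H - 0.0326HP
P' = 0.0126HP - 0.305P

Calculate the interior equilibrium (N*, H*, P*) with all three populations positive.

N* ≈ 549, H* ≈ 24.2, P* ≈ 10.5

From dP/dt = 0: 0.0126H* = 0.305, so H* = 24.2.
From dN/dt = 0: 1.22(1 - N*/1040) = 0.0238·24.2, giving N* = 1040·(1 - 0.472) = 549.
From dH/dt = 0: 0.00145·549 - 0.452 = 0.0326P*, so P* = 0.344/0.0326 = 10.5.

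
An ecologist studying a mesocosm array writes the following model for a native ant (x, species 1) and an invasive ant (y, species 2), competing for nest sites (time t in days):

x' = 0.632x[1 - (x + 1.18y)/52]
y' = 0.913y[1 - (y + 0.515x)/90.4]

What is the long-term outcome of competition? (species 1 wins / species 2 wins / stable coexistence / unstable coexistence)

Compare the nullcline intercepts: K1/α12 = 52/1.18 = 44.1 < K2 = 90.4; K2/α21 = 90.4/0.515 = 176 > K1 = 52.
Since the inequalities point opposite ways, species 2 can invade but species 1 cannot.

species 2 excludes species 1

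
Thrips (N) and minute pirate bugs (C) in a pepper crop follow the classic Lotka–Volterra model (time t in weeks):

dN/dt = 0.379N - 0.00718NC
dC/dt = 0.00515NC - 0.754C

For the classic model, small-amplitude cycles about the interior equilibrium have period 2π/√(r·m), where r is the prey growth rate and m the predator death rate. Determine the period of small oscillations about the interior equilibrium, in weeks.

T ≈ 11.8 weeks

Here r = 0.379 and m = 0.754, so r·m = 0.286.
ω = √0.286 = 0.535 per week, hence T = 2π/ω ≈ 11.8 weeks.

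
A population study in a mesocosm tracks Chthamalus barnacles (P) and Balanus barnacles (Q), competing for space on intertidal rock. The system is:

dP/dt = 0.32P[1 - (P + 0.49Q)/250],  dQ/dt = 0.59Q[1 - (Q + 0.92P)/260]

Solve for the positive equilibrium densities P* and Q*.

P* ≈ 223, Q* ≈ 54.6

Setting both brackets to zero gives the nullclines P + 0.49Q = 250 and 0.92P + Q = 260.
Substituting Q = 260 - 0.92P into the first: P(1 - 0.49·0.92) = 250 - 0.49·260.
So P* = 123/0.549 = 223, and then Q* = 260 - 0.92·223 = 54.6.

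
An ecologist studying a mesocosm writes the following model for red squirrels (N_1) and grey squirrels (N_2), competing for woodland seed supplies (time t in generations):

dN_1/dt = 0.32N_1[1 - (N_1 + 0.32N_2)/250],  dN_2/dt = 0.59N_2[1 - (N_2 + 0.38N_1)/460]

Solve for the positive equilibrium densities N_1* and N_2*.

Setting both brackets to zero gives the nullclines N_1 + 0.32N_2 = 250 and 0.38N_1 + N_2 = 460.
Substituting N_2 = 460 - 0.38N_1 into the first: N_1(1 - 0.32·0.38) = 250 - 0.32·460.
So N_1* = 103/0.878 = 117, and then N_2* = 460 - 0.38·117 = 416.

N_1* ≈ 117, N_2* ≈ 416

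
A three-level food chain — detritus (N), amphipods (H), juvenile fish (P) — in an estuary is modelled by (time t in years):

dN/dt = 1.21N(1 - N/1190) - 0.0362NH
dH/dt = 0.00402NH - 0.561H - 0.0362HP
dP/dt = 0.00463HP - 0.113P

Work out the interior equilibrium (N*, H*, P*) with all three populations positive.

From dP/dt = 0: 0.00463H* = 0.113, so H* = 24.4.
From dN/dt = 0: 1.21(1 - N*/1190) = 0.0362·24.4, giving N* = 1190·(1 - 0.73) = 321.
From dH/dt = 0: 0.00402·321 - 0.561 = 0.0362P*, so P* = 0.73/0.0362 = 20.2.

N* ≈ 321, H* ≈ 24.4, P* ≈ 20.2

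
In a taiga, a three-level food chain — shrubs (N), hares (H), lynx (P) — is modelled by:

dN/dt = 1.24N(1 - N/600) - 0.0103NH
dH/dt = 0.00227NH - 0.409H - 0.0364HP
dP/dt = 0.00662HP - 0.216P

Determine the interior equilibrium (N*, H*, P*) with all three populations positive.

From dP/dt = 0: 0.00662H* = 0.216, so H* = 32.6.
From dN/dt = 0: 1.24(1 - N*/600) = 0.0103·32.6, giving N* = 600·(1 - 0.271) = 437.
From dH/dt = 0: 0.00227·437 - 0.409 = 0.0364P*, so P* = 0.584/0.0364 = 16.

N* ≈ 437, H* ≈ 32.6, P* ≈ 16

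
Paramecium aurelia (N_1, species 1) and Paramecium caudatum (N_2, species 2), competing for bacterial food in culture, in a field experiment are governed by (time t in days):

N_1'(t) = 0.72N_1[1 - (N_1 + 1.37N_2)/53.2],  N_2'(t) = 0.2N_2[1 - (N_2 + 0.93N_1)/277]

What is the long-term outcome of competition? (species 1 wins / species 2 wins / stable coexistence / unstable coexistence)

species 2 excludes species 1

Compare the nullcline intercepts: K1/α12 = 53.2/1.37 = 38.8 < K2 = 277; K2/α21 = 277/0.93 = 298 > K1 = 53.2.
Since the inequalities point opposite ways, species 2 can invade but species 1 cannot.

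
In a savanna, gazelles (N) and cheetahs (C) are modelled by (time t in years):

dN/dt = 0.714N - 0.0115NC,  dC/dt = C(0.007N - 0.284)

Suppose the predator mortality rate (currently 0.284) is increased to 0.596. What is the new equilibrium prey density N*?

N* ≈ 85.1

At the interior fixed point, setting dC/dt = 0 with C > 0 fixes N* = (predator death rate)/(NC coefficient) — independent of the other coefficients.
With the change, N* = 0.596/0.007 = 85.1; it rises from 40.6.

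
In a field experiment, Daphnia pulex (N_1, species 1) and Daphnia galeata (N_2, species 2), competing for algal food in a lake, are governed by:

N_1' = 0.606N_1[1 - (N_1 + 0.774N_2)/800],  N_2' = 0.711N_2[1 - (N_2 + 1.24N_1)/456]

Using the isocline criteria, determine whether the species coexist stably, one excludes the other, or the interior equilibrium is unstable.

species 1 excludes species 2

Compare the nullcline intercepts: K1/α12 = 800/0.774 = 1030 > K2 = 456; K2/α21 = 456/1.24 = 368 < K1 = 800.
Since the inequalities point opposite ways, species 1 can invade but species 2 cannot.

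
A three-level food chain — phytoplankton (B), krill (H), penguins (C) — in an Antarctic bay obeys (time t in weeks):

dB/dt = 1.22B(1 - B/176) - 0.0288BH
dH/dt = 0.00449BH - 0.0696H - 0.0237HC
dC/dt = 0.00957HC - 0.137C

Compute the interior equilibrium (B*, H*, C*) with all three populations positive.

B* ≈ 117, H* ≈ 14.3, C* ≈ 19.1

From dC/dt = 0: 0.00957H* = 0.137, so H* = 14.3.
From dB/dt = 0: 1.22(1 - B*/176) = 0.0288·14.3, giving B* = 176·(1 - 0.338) = 117.
From dH/dt = 0: 0.00449·117 - 0.0696 = 0.0237C*, so C* = 0.454/0.0237 = 19.1.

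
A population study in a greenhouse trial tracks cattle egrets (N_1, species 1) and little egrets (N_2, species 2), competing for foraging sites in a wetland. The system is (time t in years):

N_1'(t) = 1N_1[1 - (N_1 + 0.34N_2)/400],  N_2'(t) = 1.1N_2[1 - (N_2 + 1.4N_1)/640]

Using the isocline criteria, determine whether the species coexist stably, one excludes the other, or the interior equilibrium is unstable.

stable coexistence

Compare the nullcline intercepts: K1/α12 = 400/0.34 = 1180 > K2 = 640; K2/α21 = 640/1.4 = 457 > K1 = 400.
Since both inequalities hold, each species can invade when rare, so the interior equilibrium is stable.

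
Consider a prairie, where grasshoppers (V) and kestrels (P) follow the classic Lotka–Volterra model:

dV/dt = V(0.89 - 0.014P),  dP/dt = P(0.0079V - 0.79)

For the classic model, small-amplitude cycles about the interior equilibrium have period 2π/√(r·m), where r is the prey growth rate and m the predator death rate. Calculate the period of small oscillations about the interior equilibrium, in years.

Here r = 0.89 and m = 0.79, so r·m = 0.703.
ω = √0.703 = 0.839 per year, hence T = 2π/ω ≈ 7.49 years.

T ≈ 7.49 years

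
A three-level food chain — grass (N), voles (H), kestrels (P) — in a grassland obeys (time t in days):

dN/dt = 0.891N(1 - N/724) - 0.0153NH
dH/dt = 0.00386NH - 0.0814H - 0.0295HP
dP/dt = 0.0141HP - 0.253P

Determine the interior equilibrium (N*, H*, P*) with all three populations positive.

From dP/dt = 0: 0.0141H* = 0.253, so H* = 17.9.
From dN/dt = 0: 0.891(1 - N*/724) = 0.0153·17.9, giving N* = 724·(1 - 0.308) = 501.
From dH/dt = 0: 0.00386·501 - 0.0814 = 0.0295P*, so P* = 1.85/0.0295 = 62.8.

N* ≈ 501, H* ≈ 17.9, P* ≈ 62.8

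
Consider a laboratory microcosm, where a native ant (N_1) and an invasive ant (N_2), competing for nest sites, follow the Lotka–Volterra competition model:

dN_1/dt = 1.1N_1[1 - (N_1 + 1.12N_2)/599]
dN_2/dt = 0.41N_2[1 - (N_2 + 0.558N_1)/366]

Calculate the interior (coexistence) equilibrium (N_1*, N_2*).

N_1* ≈ 504, N_2* ≈ 84.7

Setting both brackets to zero gives the nullclines N_1 + 1.12N_2 = 599 and 0.558N_1 + N_2 = 366.
Substituting N_2 = 366 - 0.558N_1 into the first: N_1(1 - 1.12·0.558) = 599 - 1.12·366.
So N_1* = 189/0.375 = 504, and then N_2* = 366 - 0.558·504 = 84.7.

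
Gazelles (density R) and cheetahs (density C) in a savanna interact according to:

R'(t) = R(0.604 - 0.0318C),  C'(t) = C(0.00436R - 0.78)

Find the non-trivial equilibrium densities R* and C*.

R* ≈ 179, C* ≈ 19

Set dC/dt = 0 with C > 0: 0.00436R - 0.78 = 0, so R* = 0.78/0.00436 = 179.
Set dR/dt = 0 with R > 0: 0.604 - 0.0318C = 0, so C* = 0.604/0.0318 = 19.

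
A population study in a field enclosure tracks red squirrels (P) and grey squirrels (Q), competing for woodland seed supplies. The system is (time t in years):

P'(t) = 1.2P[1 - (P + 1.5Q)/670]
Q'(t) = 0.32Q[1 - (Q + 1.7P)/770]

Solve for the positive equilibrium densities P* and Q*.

Setting both brackets to zero gives the nullclines P + 1.5Q = 670 and 1.7P + Q = 770.
Substituting Q = 770 - 1.7P into the first: P(1 - 1.5·1.7) = 670 - 1.5·770.
So P* = -485/-1.55 = 313, and then Q* = 770 - 1.7·313 = 238.

P* ≈ 313, Q* ≈ 238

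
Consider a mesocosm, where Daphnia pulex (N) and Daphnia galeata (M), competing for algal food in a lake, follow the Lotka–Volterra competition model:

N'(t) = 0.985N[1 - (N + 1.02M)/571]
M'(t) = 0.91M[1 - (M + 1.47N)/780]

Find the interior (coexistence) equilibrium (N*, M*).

N* ≈ 450, M* ≈ 119

Setting both brackets to zero gives the nullclines N + 1.02M = 571 and 1.47N + M = 780.
Substituting M = 780 - 1.47N into the first: N(1 - 1.02·1.47) = 571 - 1.02·780.
So N* = -225/-0.499 = 450, and then M* = 780 - 1.47·450 = 119.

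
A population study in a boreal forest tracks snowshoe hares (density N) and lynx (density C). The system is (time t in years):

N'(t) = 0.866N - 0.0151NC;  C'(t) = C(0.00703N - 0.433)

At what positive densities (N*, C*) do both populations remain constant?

N* ≈ 61.6, C* ≈ 57.4

Set dC/dt = 0 with C > 0: 0.00703N - 0.433 = 0, so N* = 0.433/0.00703 = 61.6.
Set dN/dt = 0 with N > 0: 0.866 - 0.0151C = 0, so C* = 0.866/0.0151 = 57.4.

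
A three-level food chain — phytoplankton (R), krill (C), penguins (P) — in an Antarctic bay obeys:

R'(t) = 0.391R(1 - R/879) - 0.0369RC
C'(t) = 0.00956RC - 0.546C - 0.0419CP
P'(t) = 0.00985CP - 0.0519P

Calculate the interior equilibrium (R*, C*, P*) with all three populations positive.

R* ≈ 442, C* ≈ 5.27, P* ≈ 87.8

From dP/dt = 0: 0.00985C* = 0.0519, so C* = 5.27.
From dR/dt = 0: 0.391(1 - R*/879) = 0.0369·5.27, giving R* = 879·(1 - 0.497) = 442.
From dC/dt = 0: 0.00956·442 - 0.546 = 0.0419P*, so P* = 3.68/0.0419 = 87.8.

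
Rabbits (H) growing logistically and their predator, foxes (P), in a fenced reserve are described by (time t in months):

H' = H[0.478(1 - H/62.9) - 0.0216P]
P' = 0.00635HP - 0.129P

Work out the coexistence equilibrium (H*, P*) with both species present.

H* ≈ 20.3, P* ≈ 15

From dP/dt = 0 with P > 0: 0.00635H* = 0.129, so H* = 20.3.
Substitute into dH/dt = 0: 0.478(1 - 20.3/62.9) = 0.0216P*.
The bracket is 0.677, giving P* = 0.324/0.0216 = 15.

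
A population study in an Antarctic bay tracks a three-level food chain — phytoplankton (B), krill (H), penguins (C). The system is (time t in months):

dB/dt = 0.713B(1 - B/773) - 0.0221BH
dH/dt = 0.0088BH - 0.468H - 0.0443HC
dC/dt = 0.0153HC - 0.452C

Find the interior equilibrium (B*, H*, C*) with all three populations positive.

From dC/dt = 0: 0.0153H* = 0.452, so H* = 29.5.
From dB/dt = 0: 0.713(1 - B*/773) = 0.0221·29.5, giving B* = 773·(1 - 0.916) = 65.2.
From dH/dt = 0: 0.0088·65.2 - 0.468 = 0.0443C*, so C* = 0.105/0.0443 = 2.38.

B* ≈ 65.2, H* ≈ 29.5, C* ≈ 2.38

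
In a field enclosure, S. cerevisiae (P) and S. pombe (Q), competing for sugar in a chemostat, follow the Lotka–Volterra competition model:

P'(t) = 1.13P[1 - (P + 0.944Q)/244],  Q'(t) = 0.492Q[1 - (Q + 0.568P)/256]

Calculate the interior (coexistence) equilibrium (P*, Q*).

Setting both brackets to zero gives the nullclines P + 0.944Q = 244 and 0.568P + Q = 256.
Substituting Q = 256 - 0.568P into the first: P(1 - 0.944·0.568) = 244 - 0.944·256.
So P* = 2.34/0.464 = 5.04, and then Q* = 256 - 0.568·5.04 = 253.

P* ≈ 5.04, Q* ≈ 253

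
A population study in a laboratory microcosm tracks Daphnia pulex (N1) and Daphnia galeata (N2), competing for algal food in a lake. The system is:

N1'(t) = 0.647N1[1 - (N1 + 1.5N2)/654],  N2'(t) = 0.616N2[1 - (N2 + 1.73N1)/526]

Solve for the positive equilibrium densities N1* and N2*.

Setting both brackets to zero gives the nullclines N1 + 1.5N2 = 654 and 1.73N1 + N2 = 526.
Substituting N2 = 526 - 1.73N1 into the first: N1(1 - 1.5·1.73) = 654 - 1.5·526.
So N1* = -135/-1.59 = 84.6, and then N2* = 526 - 1.73·84.6 = 380.

N1* ≈ 84.6, N2* ≈ 380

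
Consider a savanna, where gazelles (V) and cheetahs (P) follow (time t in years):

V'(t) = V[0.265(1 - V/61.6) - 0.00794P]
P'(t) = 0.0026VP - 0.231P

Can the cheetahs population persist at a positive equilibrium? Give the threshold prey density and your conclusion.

The predator equation gives dP/dt > 0 only when V > 0.231/0.0026 = 88.8.
Without the predator, V → K = 61.6. Since 61.6 < 88.8, the predator cannot invade.

Threshold V = 88.8; K < 88.8, so no, the predator goes extinct.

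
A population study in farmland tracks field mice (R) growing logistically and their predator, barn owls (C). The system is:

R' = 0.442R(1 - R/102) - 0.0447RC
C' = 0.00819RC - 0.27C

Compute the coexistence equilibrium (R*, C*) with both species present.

From dC/dt = 0 with C > 0: 0.00819R* = 0.27, so R* = 33.
Substitute into dR/dt = 0: 0.442(1 - 33/102) = 0.0447C*.
The bracket is 0.677, giving C* = 0.299/0.0447 = 6.69.

R* ≈ 33, C* ≈ 6.69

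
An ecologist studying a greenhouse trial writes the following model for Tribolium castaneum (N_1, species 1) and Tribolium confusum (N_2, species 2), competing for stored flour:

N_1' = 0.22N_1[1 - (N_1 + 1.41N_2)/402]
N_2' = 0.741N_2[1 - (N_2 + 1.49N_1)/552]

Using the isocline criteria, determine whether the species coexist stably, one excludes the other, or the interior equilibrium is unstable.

unstable coexistence (outcome depends on initial conditions)

Compare the nullcline intercepts: K1/α12 = 402/1.41 = 285 < K2 = 552; K2/α21 = 552/1.49 = 370 < K1 = 402.
Since both are reversed, neither can invade when rare; the interior point is a saddle.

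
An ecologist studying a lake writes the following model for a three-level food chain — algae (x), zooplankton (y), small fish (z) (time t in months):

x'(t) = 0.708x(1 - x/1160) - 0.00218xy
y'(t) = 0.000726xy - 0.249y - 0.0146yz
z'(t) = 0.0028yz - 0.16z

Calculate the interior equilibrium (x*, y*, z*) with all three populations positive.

x* ≈ 956, y* ≈ 57.1, z* ≈ 30.5

From dz/dt = 0: 0.0028y* = 0.16, so y* = 57.1.
From dx/dt = 0: 0.708(1 - x*/1160) = 0.00218·57.1, giving x* = 1160·(1 - 0.176) = 956.
From dy/dt = 0: 0.000726·956 - 0.249 = 0.0146z*, so z* = 0.445/0.0146 = 30.5.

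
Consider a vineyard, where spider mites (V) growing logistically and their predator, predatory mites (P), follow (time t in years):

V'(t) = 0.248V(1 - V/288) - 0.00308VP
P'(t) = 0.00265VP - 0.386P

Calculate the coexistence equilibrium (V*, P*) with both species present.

From dP/dt = 0 with P > 0: 0.00265V* = 0.386, so V* = 146.
Substitute into dV/dt = 0: 0.248(1 - 146/288) = 0.00308P*.
The bracket is 0.494, giving P* = 0.123/0.00308 = 39.8.

V* ≈ 146, P* ≈ 39.8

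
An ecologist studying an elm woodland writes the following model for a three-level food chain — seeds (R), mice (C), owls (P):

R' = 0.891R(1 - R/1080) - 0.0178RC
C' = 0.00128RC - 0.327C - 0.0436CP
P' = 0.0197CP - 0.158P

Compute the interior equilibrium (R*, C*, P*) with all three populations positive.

R* ≈ 907, C* ≈ 8.02, P* ≈ 19.1

From dP/dt = 0: 0.0197C* = 0.158, so C* = 8.02.
From dR/dt = 0: 0.891(1 - R*/1080) = 0.0178·8.02, giving R* = 1080·(1 - 0.16) = 907.
From dC/dt = 0: 0.00128·907 - 0.327 = 0.0436P*, so P* = 0.834/0.0436 = 19.1.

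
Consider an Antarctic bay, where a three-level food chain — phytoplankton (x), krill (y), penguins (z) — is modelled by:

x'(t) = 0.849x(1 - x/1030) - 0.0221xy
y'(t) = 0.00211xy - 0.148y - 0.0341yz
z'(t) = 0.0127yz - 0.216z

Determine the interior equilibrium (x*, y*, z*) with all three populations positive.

x* ≈ 574, y* ≈ 17, z* ≈ 31.2

From dz/dt = 0: 0.0127y* = 0.216, so y* = 17.
From dx/dt = 0: 0.849(1 - x*/1030) = 0.0221·17, giving x* = 1030·(1 - 0.443) = 574.
From dy/dt = 0: 0.00211·574 - 0.148 = 0.0341z*, so z* = 1.06/0.0341 = 31.2.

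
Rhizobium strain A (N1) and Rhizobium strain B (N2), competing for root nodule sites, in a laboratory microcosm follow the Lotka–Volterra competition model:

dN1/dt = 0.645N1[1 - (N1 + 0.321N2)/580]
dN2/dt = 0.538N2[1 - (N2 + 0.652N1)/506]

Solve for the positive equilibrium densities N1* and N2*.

N1* ≈ 528, N2* ≈ 162

Setting both brackets to zero gives the nullclines N1 + 0.321N2 = 580 and 0.652N1 + N2 = 506.
Substituting N2 = 506 - 0.652N1 into the first: N1(1 - 0.321·0.652) = 580 - 0.321·506.
So N1* = 418/0.791 = 528, and then N2* = 506 - 0.652·528 = 162.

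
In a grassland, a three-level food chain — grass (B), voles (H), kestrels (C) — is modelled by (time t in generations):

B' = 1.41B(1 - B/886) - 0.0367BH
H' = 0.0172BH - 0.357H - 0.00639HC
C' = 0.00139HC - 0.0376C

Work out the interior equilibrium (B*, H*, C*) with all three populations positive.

From dC/dt = 0: 0.00139H* = 0.0376, so H* = 27.1.
From dB/dt = 0: 1.41(1 - B*/886) = 0.0367·27.1, giving B* = 886·(1 - 0.704) = 262.
From dH/dt = 0: 0.0172·262 - 0.357 = 0.00639C*, so C* = 4.15/0.00639 = 650.

B* ≈ 262, H* ≈ 27.1, C* ≈ 650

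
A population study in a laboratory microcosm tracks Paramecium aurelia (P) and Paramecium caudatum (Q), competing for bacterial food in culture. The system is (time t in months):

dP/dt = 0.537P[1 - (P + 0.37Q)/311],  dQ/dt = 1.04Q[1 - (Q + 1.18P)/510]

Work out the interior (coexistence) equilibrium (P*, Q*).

Setting both brackets to zero gives the nullclines P + 0.37Q = 311 and 1.18P + Q = 510.
Substituting Q = 510 - 1.18P into the first: P(1 - 0.37·1.18) = 311 - 0.37·510.
So P* = 122/0.563 = 217, and then Q* = 510 - 1.18·217 = 254.

P* ≈ 217, Q* ≈ 254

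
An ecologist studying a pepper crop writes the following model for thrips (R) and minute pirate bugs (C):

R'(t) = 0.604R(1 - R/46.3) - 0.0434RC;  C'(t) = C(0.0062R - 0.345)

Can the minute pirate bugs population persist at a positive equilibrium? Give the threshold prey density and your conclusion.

Threshold R = 55.6; K < 55.6, so no, the predator goes extinct.

The predator equation gives dC/dt > 0 only when R > 0.345/0.0062 = 55.6.
Without the predator, R → K = 46.3. Since 46.3 < 55.6, the predator cannot invade.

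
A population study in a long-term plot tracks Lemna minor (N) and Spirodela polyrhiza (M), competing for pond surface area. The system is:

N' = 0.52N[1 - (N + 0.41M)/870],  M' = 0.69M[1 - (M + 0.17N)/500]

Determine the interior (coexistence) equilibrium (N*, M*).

Setting both brackets to zero gives the nullclines N + 0.41M = 870 and 0.17N + M = 500.
Substituting M = 500 - 0.17N into the first: N(1 - 0.41·0.17) = 870 - 0.41·500.
So N* = 665/0.93 = 715, and then M* = 500 - 0.17·715 = 378.

N* ≈ 715, M* ≈ 378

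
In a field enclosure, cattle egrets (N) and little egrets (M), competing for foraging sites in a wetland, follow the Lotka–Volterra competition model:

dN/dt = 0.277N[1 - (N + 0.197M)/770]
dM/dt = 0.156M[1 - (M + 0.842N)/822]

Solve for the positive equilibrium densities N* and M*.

N* ≈ 729, M* ≈ 208

Setting both brackets to zero gives the nullclines N + 0.197M = 770 and 0.842N + M = 822.
Substituting M = 822 - 0.842N into the first: N(1 - 0.197·0.842) = 770 - 0.197·822.
So N* = 608/0.834 = 729, and then M* = 822 - 0.842·729 = 208.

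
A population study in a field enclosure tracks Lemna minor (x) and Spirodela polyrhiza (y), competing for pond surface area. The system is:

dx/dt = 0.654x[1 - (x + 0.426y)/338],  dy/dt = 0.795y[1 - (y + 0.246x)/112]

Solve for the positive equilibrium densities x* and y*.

x* ≈ 324, y* ≈ 32.2

Setting both brackets to zero gives the nullclines x + 0.426y = 338 and 0.246x + y = 112.
Substituting y = 112 - 0.246x into the first: x(1 - 0.426·0.246) = 338 - 0.426·112.
So x* = 290/0.895 = 324, and then y* = 112 - 0.246·324 = 32.2.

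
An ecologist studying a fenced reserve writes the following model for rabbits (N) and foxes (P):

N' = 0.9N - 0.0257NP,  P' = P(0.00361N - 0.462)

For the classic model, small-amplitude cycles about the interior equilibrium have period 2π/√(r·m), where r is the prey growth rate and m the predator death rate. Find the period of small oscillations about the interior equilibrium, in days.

Here r = 0.9 and m = 0.462, so r·m = 0.416.
ω = √0.416 = 0.645 per day, hence T = 2π/ω ≈ 9.74 days.

T ≈ 9.74 days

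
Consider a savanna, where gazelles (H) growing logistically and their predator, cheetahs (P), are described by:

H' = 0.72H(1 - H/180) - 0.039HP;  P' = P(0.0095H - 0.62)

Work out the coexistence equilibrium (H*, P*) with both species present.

H* ≈ 65.3, P* ≈ 11.8

From dP/dt = 0 with P > 0: 0.0095H* = 0.62, so H* = 65.3.
Substitute into dH/dt = 0: 0.72(1 - 65.3/180) = 0.039P*.
The bracket is 0.637, giving P* = 0.459/0.039 = 11.8.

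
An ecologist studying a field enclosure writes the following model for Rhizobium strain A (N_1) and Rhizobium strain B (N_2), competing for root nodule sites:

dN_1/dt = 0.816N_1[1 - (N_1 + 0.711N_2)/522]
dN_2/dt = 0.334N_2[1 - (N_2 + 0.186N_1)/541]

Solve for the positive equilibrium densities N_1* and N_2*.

N_1* ≈ 158, N_2* ≈ 512

Setting both brackets to zero gives the nullclines N_1 + 0.711N_2 = 522 and 0.186N_1 + N_2 = 541.
Substituting N_2 = 541 - 0.186N_1 into the first: N_1(1 - 0.711·0.186) = 522 - 0.711·541.
So N_1* = 137/0.868 = 158, and then N_2* = 541 - 0.186·158 = 512.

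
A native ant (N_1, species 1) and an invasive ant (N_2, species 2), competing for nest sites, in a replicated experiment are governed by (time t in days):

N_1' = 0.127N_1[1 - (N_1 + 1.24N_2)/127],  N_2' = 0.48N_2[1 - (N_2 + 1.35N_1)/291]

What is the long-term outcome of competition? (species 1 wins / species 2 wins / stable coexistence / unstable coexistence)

species 2 excludes species 1

Compare the nullcline intercepts: K1/α12 = 127/1.24 = 102 < K2 = 291; K2/α21 = 291/1.35 = 216 > K1 = 127.
Since the inequalities point opposite ways, species 2 can invade but species 1 cannot.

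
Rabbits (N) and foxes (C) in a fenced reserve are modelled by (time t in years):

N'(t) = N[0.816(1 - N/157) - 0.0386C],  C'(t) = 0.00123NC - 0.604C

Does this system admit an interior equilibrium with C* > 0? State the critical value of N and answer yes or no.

The predator equation gives dC/dt > 0 only when N > 0.604/0.00123 = 491.
Without the predator, N → K = 157. Since 157 < 491, the predator cannot invade.

Threshold N = 491; K < 491, so no, the predator goes extinct.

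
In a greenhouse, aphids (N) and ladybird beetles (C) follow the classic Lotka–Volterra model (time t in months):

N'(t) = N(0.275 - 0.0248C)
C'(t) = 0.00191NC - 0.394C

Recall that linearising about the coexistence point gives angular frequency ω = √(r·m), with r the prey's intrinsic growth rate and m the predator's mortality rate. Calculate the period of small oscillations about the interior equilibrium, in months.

T ≈ 19.1 months

Here r = 0.275 and m = 0.394, so r·m = 0.108.
ω = √0.108 = 0.329 per month, hence T = 2π/ω ≈ 19.1 months.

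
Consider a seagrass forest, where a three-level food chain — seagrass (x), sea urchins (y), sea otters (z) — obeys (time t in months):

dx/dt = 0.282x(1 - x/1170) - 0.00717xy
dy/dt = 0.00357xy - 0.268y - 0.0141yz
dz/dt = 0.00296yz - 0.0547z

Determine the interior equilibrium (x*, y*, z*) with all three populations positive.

From dz/dt = 0: 0.00296y* = 0.0547, so y* = 18.5.
From dx/dt = 0: 0.282(1 - x*/1170) = 0.00717·18.5, giving x* = 1170·(1 - 0.47) = 620.
From dy/dt = 0: 0.00357·620 - 0.268 = 0.0141z*, so z* = 1.95/0.0141 = 138.

x* ≈ 620, y* ≈ 18.5, z* ≈ 138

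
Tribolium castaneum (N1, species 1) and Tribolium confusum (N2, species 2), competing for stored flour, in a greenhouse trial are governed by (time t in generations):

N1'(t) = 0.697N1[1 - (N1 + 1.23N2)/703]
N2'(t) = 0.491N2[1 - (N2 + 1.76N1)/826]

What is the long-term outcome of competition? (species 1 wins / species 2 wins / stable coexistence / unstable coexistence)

unstable coexistence (outcome depends on initial conditions)

Compare the nullcline intercepts: K1/α12 = 703/1.23 = 572 < K2 = 826; K2/α21 = 826/1.76 = 469 < K1 = 703.
Since both are reversed, neither can invade when rare; the interior point is a saddle.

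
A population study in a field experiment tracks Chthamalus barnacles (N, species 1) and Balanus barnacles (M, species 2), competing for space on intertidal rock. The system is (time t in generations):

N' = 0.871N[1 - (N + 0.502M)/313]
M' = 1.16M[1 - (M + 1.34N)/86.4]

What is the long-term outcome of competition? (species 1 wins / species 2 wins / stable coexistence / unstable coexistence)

Compare the nullcline intercepts: K1/α12 = 313/0.502 = 624 > K2 = 86.4; K2/α21 = 86.4/1.34 = 64.5 < K1 = 313.
Since the inequalities point opposite ways, species 1 can invade but species 2 cannot.

species 1 excludes species 2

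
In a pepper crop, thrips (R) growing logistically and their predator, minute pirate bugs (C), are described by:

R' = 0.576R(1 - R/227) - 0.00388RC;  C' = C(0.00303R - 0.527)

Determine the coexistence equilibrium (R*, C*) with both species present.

From dC/dt = 0 with C > 0: 0.00303R* = 0.527, so R* = 174.
Substitute into dR/dt = 0: 0.576(1 - 174/227) = 0.00388C*.
The bracket is 0.234, giving C* = 0.135/0.00388 = 34.7.

R* ≈ 174, C* ≈ 34.7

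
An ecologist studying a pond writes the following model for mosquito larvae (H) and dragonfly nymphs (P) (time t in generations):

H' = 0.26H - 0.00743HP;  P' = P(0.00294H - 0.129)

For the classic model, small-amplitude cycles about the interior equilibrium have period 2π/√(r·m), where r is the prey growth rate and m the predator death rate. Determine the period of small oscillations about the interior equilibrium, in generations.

Here r = 0.26 and m = 0.129, so r·m = 0.0335.
ω = √0.0335 = 0.183 per generation, hence T = 2π/ω ≈ 34.3 generations.

T ≈ 34.3 generations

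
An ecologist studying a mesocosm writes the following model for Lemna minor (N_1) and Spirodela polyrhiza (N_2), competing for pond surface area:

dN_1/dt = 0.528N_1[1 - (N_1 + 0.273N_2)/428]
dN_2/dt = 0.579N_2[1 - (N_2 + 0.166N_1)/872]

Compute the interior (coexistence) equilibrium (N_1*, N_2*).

N_1* ≈ 199, N_2* ≈ 839

Setting both brackets to zero gives the nullclines N_1 + 0.273N_2 = 428 and 0.166N_1 + N_2 = 872.
Substituting N_2 = 872 - 0.166N_1 into the first: N_1(1 - 0.273·0.166) = 428 - 0.273·872.
So N_1* = 190/0.955 = 199, and then N_2* = 872 - 0.166·199 = 839.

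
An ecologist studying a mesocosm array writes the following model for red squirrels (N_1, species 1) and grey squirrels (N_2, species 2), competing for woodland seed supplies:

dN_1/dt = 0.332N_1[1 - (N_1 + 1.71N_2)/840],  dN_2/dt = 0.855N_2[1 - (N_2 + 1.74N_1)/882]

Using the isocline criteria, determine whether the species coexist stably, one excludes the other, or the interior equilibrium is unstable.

Compare the nullcline intercepts: K1/α12 = 840/1.71 = 491 < K2 = 882; K2/α21 = 882/1.74 = 507 < K1 = 840.
Since both are reversed, neither can invade when rare; the interior point is a saddle.

unstable coexistence (outcome depends on initial conditions)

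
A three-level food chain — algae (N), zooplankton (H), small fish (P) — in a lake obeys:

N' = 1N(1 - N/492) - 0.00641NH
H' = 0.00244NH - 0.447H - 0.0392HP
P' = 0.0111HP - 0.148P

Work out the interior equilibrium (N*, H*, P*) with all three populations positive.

From dP/dt = 0: 0.0111H* = 0.148, so H* = 13.3.
From dN/dt = 0: 1(1 - N*/492) = 0.00641·13.3, giving N* = 492·(1 - 0.0855) = 450.
From dH/dt = 0: 0.00244·450 - 0.447 = 0.0392P*, so P* = 0.651/0.0392 = 16.6.

N* ≈ 450, H* ≈ 13.3, P* ≈ 16.6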